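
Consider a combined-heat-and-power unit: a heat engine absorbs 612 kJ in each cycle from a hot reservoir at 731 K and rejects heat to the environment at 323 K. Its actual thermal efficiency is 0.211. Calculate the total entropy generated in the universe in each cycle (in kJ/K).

ΔS_univ ≈ 0.6577 kJ/K

W = η·Q_H = 0.211 × 612 = 129.1 kJ, so Q_C = Q_H − W = 482.9 kJ.
The hot reservoir loses entropy Q_H/T_H = 612/731.00 = 0.8372 kJ/K; the cold reservoir gains Q_C/T_C = 482.9/323.00 = 1.495 kJ/K.
ΔS_univ = −Q_H/T_H + Q_C/T_C = 0.6577 kJ/K (> 0, since η = 0.211 < η_Carnot = 0.558).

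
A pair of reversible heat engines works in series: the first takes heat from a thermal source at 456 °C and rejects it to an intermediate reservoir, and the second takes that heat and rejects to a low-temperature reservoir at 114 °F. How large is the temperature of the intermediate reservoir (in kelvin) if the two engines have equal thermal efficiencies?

T_H = 456 °C → 456 + 273.15 = 729.15 K.
T_C = 114 °F → (114 − 32) × 5/9 = 45.56 °C = 318.71 K.
Equal efficiencies require 1 − T_m/T_H = 1 − T_C/T_m, i.e. T_m/T_H = T_C/T_m, so T_m = √(T_H·T_C) = √(729.15 × 318.71) = 482 K.

T_m ≈ 482 K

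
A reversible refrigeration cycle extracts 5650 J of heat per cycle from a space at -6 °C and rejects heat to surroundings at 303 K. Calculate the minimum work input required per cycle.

W_in ≈ 758 J

T_C = -6 °C → -6 + 273.15 = 267.15 K.
COP_R = T_C/(T_H − T_C) = 267.15/35.85 = 7.4519.
W = Q_C/COP_R = 5650/7.4519 = 758 J.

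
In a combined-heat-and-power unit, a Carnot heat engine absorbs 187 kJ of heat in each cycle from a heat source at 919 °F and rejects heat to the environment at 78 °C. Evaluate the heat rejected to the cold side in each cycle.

T_H = 919 °F → (919 − 32) × 5/9 = 492.78 °C = 765.93 K.
T_C = 78 °C → 78 + 273.15 = 351.15 K.
η_rev = 1 − T_C/T_H = 1 − 351.15/765.93 = 0.5415.
For a reversible cycle Q_C/Q_H = T_C/T_H, so Q_C = 187 × 351.15/765.93 = 85.7 kJ.

Q_C ≈ 85.7 kJ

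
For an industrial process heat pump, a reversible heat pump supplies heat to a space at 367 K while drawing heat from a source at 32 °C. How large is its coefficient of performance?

COP_HP ≈ 5.93

T_C = 32 °C → 32 + 273.15 = 305.15 K.
Reversible heating COP: COP_HP = T_H/(T_H − T_C) = 367.00/(367.00 − 305.15) = 5.93.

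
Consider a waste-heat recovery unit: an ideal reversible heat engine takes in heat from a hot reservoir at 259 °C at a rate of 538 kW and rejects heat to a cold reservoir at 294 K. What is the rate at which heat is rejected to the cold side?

T_H = 259 °C → 259 + 273.15 = 532.15 K.
η_rev = 1 − T_C/T_H = 1 − 294.00/532.15 = 0.4475.
For a reversible cycle Q_C/Q_H = T_C/T_H, so Q_C = 538 × 294.00/532.15 = 297 kW.

Q̇_C ≈ 297 kW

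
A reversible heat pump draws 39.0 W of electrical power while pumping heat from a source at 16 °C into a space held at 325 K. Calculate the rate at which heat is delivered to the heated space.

Q̇_H ≈ 354 W

T_C = 16 °C → 16 + 273.15 = 289.15 K.
COP_HP = T_H/(T_H − T_C) = 325.00/35.85 = 9.0656.
Q_H = COP_HP · W = 9.0656 × 39.0 = 354 W.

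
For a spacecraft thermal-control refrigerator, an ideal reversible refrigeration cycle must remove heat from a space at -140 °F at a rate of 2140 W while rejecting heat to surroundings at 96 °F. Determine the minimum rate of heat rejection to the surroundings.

Q̇_H ≈ 3720 W

T_H = 96 °F → (96 − 32) × 5/9 = 35.56 °C = 308.71 K.
T_C = -140 °F → (-140 − 32) × 5/9 = -95.56 °C = 177.59 K.
For a reversible cycle Q_H/Q_C = T_H/T_C, so Q_H = Q_C·T_H/T_C = 2140 × 308.71/177.59 = 3720 W.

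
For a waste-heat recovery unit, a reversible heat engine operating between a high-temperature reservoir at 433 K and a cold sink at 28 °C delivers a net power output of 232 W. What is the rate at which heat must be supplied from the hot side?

Q̇_H ≈ 762 W

T_C = 28 °C → 28 + 273.15 = 301.15 K.
Carnot efficiency: η = 1 − T_C/T_H = 1 − 301.15/433.00 = 0.3045.
Q_H = W/η = 232/0.3045 = 762 W.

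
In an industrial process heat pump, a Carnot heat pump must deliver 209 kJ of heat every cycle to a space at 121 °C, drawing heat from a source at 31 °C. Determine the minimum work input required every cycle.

W_in ≈ 47.7 kJ

T_H = 121 °C → 121 + 273.15 = 394.15 K.
T_C = 31 °C → 31 + 273.15 = 304.15 K.
Reversible heating COP: COP_HP = T_H/(T_H − T_C) = 394.15/90.00 = 4.3794.
W = Q_H/COP_HP = 209/4.3794 = 47.7 kJ.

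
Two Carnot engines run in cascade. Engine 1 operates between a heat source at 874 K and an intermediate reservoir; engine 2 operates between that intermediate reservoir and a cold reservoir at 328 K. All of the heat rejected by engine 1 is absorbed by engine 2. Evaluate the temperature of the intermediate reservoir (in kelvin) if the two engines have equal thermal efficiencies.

T_m ≈ 535 K

Equal efficiencies require 1 − T_m/T_H = 1 − T_C/T_m, i.e. T_m/T_H = T_C/T_m, so T_m = √(T_H·T_C) = √(874.00 × 328.00) = 535 K.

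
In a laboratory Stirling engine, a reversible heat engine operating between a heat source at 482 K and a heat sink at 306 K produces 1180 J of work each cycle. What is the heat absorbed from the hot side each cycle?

For a reversible engine, η = 1 − T_C/T_H = 1 − 306.00/482.00 = 0.3651.
Q_H = W/η = 1180/0.3651 = 3230 J.

Q_H ≈ 3230 J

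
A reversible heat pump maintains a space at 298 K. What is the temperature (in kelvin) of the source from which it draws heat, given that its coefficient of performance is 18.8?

T_C ≈ 282 K

COP_HP = T_H/(T_H − T_C) ⇒ T_C = T_H·(COP_HP − 1)/COP_HP = 298.00 × (18.8 − 1)/18.8 = 282 K.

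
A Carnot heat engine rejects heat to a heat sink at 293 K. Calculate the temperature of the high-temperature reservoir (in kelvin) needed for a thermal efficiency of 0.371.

T_H ≈ 466 K

From η = 1 − T_C/T_H, solving for T_H gives T_H = T_C/(1 − η) = 293.00/(1 − 0.371) = 466 K.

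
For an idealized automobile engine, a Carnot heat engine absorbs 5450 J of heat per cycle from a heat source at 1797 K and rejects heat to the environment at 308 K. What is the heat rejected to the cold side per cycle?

Carnot efficiency: η = 1 − T_C/T_H = 1 − 308.00/1797.00 = 0.8286.
For a reversible cycle Q_C/Q_H = T_C/T_H, so Q_C = 5450 × 308.00/1797.00 = 934.1 J.

Q_C ≈ 934.1 J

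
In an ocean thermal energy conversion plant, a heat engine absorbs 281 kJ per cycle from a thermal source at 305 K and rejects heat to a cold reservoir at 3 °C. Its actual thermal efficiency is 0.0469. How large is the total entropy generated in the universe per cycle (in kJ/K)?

T_C = 3 °C → 3 + 273.15 = 276.15 K.
W = η·Q_H = 0.0469 × 281 = 13.18 kJ, so Q_C = Q_H − W = 267.8 kJ.
Reservoir entropy changes: ΔS_H = −Q_H/T_H = −281/305.00 = -0.9213 kJ/K and ΔS_C = +Q_C/T_C = 267.8/276.15 = 0.9698 kJ/K.
ΔS_univ = −Q_H/T_H + Q_C/T_C = 0.0485 kJ/K (> 0, since η = 0.0469 < η_Carnot = 0.095).

ΔS_univ ≈ 0.0485 kJ/K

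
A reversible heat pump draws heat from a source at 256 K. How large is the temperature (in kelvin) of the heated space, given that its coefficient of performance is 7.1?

COP_HP = T_H/(T_H − T_C) ⇒ T_H = T_C·COP_HP/(COP_HP − 1) = 256.00 × 7.1/(7.1 − 1) = 298 K.

T_H ≈ 298 K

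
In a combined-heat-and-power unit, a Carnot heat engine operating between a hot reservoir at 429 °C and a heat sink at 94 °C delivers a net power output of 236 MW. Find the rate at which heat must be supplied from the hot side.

Q̇_H ≈ 495 MW

T_H = 429 °C → 429 + 273.15 = 702.15 K.
T_C = 94 °C → 94 + 273.15 = 367.15 K.
The Carnot efficiency is η = 1 − T_C/T_H = 1 − 367.15/702.15 = 0.4771.
Q_H = W/η = 236/0.4771 = 495 MW.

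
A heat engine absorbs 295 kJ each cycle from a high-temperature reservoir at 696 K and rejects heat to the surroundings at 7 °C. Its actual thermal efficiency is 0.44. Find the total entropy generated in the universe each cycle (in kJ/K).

ΔS_univ ≈ 0.166 kJ/K

T_C = 7 °C → 7 + 273.15 = 280.15 K.
W = η·Q_H = 0.44 × 295 = 129.8 kJ, so Q_C = Q_H − W = 165.2 kJ.
The hot reservoir loses entropy Q_H/T_H = 295/696.00 = 0.4239 kJ/K; the cold reservoir gains Q_C/T_C = 165.2/280.15 = 0.5897 kJ/K.
ΔS_univ = −Q_H/T_H + Q_C/T_C = 0.166 kJ/K (> 0, since η = 0.44 < η_Carnot = 0.597).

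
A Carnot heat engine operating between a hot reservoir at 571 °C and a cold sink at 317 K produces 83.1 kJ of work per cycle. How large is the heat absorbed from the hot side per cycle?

T_H = 571 °C → 571 + 273.15 = 844.15 K.
η_rev = 1 − T_C/T_H = 1 − 317.00/844.15 = 0.6245.
Q_H = W/η = 83.1/0.6245 = 133 kJ.

Q_H ≈ 133 kJ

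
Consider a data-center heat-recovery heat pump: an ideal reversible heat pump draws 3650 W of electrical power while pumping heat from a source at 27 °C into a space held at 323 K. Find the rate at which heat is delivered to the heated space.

T_C = 27 °C → 27 + 273.15 = 300.15 K.
COP_HP = T_H/(T_H − T_C) = 323.00/22.85 = 14.1357.
Q_H = COP_HP · W = 14.1357 × 3650 = 51600 W.

Q̇_H ≈ 51600 W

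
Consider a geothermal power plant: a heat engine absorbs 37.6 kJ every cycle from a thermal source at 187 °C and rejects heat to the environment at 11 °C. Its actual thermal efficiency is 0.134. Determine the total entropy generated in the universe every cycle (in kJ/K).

ΔS_univ ≈ 0.0329 kJ/K

T_H = 187 °C → 187 + 273.15 = 460.15 K.
T_C = 11 °C → 11 + 273.15 = 284.15 K.
W = η·Q_H = 0.134 × 37.6 = 5.038 kJ, so Q_C = Q_H − W = 32.56 kJ.
Entropy balance on the reservoirs: −Q_H/T_H = -0.08171 kJ/K, +Q_C/T_C = 0.1146 kJ/K.
ΔS_univ = −Q_H/T_H + Q_C/T_C = 0.0329 kJ/K (> 0, since η = 0.134 < η_Carnot = 0.382).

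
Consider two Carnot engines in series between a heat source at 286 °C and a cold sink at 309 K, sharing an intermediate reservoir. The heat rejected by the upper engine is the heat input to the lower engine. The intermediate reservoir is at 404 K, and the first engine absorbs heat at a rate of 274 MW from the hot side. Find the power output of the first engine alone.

T_H = 286 °C → 286 + 273.15 = 559.15 K.
First-stage efficiency η₁ = 1 − T_m/T_H = 1 − 404.00/559.15 = 0.2775.
W₁ = η₁·Q_H = 0.2775 × 274 = 76.03 MW.

Ẇ₁ ≈ 76.03 MW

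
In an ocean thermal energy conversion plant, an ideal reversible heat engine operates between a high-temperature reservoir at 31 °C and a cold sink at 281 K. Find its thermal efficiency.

η ≈ 0.0761

T_H = 31 °C → 31 + 273.15 = 304.15 K.
The Carnot efficiency is η = 1 − T_C/T_H = 1 − 281.00/304.15 = 0.0761.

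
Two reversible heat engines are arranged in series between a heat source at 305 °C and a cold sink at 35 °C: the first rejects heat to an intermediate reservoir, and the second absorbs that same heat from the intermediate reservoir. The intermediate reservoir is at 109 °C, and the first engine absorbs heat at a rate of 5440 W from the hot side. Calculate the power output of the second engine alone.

Ẇ₂ ≈ 696 W

T_H = 305 °C → 305 + 273.15 = 578.15 K.
T_C = 35 °C → 35 + 273.15 = 308.15 K.
T_m = 109 °C → 109 + 273.15 = 382.15 K.
Heat entering the second stage: Q_m = Q_H·(T_m/T_H) = 5440 × 382.15/578.15 = 3600 W.
Second-stage efficiency η₂ = 1 − T_C/T_m = 1 − 308.15/382.15 = 0.1936, so W₂ = η₂·Q_m = 696 W.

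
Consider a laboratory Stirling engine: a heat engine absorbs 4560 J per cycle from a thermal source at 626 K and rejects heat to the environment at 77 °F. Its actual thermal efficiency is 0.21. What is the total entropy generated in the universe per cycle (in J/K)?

T_C = 77 °F → (77 − 32) × 5/9 = 25.00 °C = 298.15 K.
W = η·Q_H = 0.21 × 4560 = 957.6 J, so Q_C = Q_H − W = 3602 J.
The hot reservoir loses entropy Q_H/T_H = 4560/626.00 = 7.284 J/K; the cold reservoir gains Q_C/T_C = 3602/298.15 = 12.08 J/K.
ΔS_univ = −Q_H/T_H + Q_C/T_C = 4.798 J/K (> 0, since η = 0.21 < η_Carnot = 0.524).

ΔS_univ ≈ 4.798 J/K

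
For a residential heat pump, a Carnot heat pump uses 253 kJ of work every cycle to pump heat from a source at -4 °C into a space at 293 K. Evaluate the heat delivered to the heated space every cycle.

Q_H ≈ 3110 kJ

T_C = -4 °C → -4 + 273.15 = 269.15 K.
Reversible heating COP: COP_HP = T_H/(T_H − T_C) = 293.00/23.85 = 12.2851.
Q_H = COP_HP · W = 12.2851 × 253 = 3110 kJ.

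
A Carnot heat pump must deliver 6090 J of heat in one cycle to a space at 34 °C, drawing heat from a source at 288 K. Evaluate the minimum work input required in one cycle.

T_H = 34 °C → 34 + 273.15 = 307.15 K.
COP_HP = T_H/(T_H − T_C) = 307.15/19.15 = 16.0392.
W = Q_H/COP_HP = 6090/16.0392 = 380 J.

W_in ≈ 380 J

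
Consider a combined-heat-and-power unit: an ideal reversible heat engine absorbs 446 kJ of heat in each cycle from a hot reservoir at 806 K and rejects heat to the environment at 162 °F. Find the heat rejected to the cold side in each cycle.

Q_C ≈ 191 kJ

T_C = 162 °F → (162 − 32) × 5/9 = 72.22 °C = 345.37 K.
For a reversible engine, η = 1 − T_C/T_H = 1 − 345.37/806.00 = 0.5715.
For a reversible cycle Q_C/Q_H = T_C/T_H, so Q_C = 446 × 345.37/806.00 = 191 kJ.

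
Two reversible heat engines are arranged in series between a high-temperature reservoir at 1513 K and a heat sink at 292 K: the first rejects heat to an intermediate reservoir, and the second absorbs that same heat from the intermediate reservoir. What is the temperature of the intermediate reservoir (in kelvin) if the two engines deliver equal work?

For reversible stages Q_m = Q_H·(T_m/T_H). Setting W₁ = Q_H(1 − T_m/T_H) equal to W₂ = Q_m(1 − T_C/T_m) = Q_H·(T_m − T_C)/T_H gives T_H − T_m = T_m − T_C, so T_m = (T_H + T_C)/2 = (1513.00 + 292.00)/2 = 902 K.

T_m ≈ 902 K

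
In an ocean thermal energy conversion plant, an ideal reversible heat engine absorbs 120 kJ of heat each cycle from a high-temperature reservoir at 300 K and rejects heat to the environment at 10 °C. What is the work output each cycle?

W ≈ 6.74 kJ

T_C = 10 °C → 10 + 273.15 = 283.15 K.
Carnot efficiency: η = 1 − T_C/T_H = 1 − 283.15/300.00 = 0.0562.
W = η·Q_H = 0.0562 × 120 = 6.74 kJ.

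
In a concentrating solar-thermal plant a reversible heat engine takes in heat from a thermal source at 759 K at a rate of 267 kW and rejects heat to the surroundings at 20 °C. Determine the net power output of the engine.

Ẇ ≈ 164 kW

T_C = 20 °C → 20 + 273.15 = 293.15 K.
η_rev = 1 − T_C/T_H = 1 − 293.15/759.00 = 0.6138.
W = η·Q_H = 0.6138 × 267 = 164 kW.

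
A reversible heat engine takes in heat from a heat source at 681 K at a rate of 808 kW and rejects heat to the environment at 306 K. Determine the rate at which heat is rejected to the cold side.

Q̇_C ≈ 363.1 kW

Carnot efficiency: η = 1 − T_C/T_H = 1 − 306.00/681.00 = 0.5507.
For a reversible cycle Q_C/Q_H = T_C/T_H, so Q_C = 808 × 306.00/681.00 = 363.1 kW.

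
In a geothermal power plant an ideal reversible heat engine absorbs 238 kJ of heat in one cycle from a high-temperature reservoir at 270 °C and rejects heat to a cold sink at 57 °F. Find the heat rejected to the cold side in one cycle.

T_H = 270 °C → 270 + 273.15 = 543.15 K.
T_C = 57 °F → (57 − 32) × 5/9 = 13.89 °C = 287.04 K.
For a reversible engine, η = 1 − T_C/T_H = 1 − 287.04/543.15 = 0.4715.
For a reversible cycle Q_C/Q_H = T_C/T_H, so Q_C = 238 × 287.04/543.15 = 126 kJ.

Q_C ≈ 126 kJ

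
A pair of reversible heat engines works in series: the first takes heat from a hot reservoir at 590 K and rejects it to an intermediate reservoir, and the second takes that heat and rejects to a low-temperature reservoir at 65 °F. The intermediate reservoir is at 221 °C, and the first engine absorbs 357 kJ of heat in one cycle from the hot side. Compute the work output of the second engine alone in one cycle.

T_C = 65 °F → (65 − 32) × 5/9 = 18.33 °C = 291.48 K.
T_m = 221 °C → 221 + 273.15 = 494.15 K.
Heat entering the second stage: Q_m = Q_H·(T_m/T_H) = 357 × 494.15/590.00 = 299 kJ.
Second-stage efficiency η₂ = 1 − T_C/T_m = 1 − 291.48/494.15 = 0.4101, so W₂ = η₂·Q_m = 123 kJ.

W₂ ≈ 123 kJ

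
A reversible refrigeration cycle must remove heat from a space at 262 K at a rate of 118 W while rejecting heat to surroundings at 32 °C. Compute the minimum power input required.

Ẇ_in ≈ 19.43 W

T_H = 32 °C → 32 + 273.15 = 305.15 K.
Carnot COP: COP_R = T_C/(T_H − T_C) = 262.00/43.15 = 6.0718.
W = Q_C/COP_R = 118/6.0718 = 19.43 W.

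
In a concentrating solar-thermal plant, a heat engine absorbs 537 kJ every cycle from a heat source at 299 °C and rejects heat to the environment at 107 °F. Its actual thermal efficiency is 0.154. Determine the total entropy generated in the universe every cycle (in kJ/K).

ΔS_univ ≈ 0.505 kJ/K

T_H = 299 °C → 299 + 273.15 = 572.15 K.
T_C = 107 °F → (107 − 32) × 5/9 = 41.67 °C = 314.82 K.
W = η·Q_H = 0.154 × 537 = 82.70 kJ, so Q_C = Q_H − W = 454.3 kJ.
Reservoir entropy changes: ΔS_H = −Q_H/T_H = −537/572.15 = -0.9386 kJ/K and ΔS_C = +Q_C/T_C = 454.3/314.82 = 1.443 kJ/K.
ΔS_univ = −Q_H/T_H + Q_C/T_C = 0.505 kJ/K (> 0, since η = 0.154 < η_Carnot = 0.450).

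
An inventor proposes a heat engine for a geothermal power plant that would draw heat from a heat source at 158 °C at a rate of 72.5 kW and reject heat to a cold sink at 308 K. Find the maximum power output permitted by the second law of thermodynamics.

Ẇ_max ≈ 20.7 kW

T_H = 158 °C → 158 + 273.15 = 431.15 K.
The second-law ceiling is the Carnot efficiency, η_max = 1 − T_C/T_H = 1 − 308.00/431.15 = 0.2856.
W_max = η_max · Q_H = 0.2856 × 72.5 = 20.7 kW.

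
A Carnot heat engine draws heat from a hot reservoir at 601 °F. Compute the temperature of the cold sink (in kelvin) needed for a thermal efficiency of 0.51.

T_H = 601 °F → (601 − 32) × 5/9 = 316.11 °C = 589.26 K.
From η = 1 − T_C/T_H, T_C = T_H·(1 − η) = 589.26 × (1 − 0.51) = 289 K.

T_C ≈ 289 K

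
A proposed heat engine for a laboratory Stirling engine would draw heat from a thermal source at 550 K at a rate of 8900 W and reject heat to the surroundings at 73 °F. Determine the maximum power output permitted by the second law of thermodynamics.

T_C = 73 °F → (73 − 32) × 5/9 = 22.78 °C = 295.93 K.
No engine can exceed the Carnot limit: η_max = 1 − T_C/T_H = 1 − 295.93/550.00 = 0.4619.
W_max = η_max · Q_H = 0.4619 × 8900 = 4110 W.

Ẇ_max ≈ 4110 W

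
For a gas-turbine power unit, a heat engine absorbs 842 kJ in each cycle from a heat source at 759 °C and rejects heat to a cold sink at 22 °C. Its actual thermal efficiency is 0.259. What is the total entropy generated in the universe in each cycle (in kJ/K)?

ΔS_univ ≈ 1.30 kJ/K

T_H = 759 °C → 759 + 273.15 = 1032.15 K.
T_C = 22 °C → 22 + 273.15 = 295.15 K.
W = η·Q_H = 0.259 × 842 = 218.1 kJ, so Q_C = Q_H − W = 623.9 kJ.
Entropy balance on the reservoirs: −Q_H/T_H = -0.8158 kJ/K, +Q_C/T_C = 2.114 kJ/K.
ΔS_univ = −Q_H/T_H + Q_C/T_C = 1.30 kJ/K (> 0, since η = 0.259 < η_Carnot = 0.714).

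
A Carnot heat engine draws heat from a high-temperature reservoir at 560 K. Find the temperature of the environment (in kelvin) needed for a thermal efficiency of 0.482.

From η = 1 − T_C/T_H, T_C = T_H·(1 − η) = 560.00 × (1 − 0.482) = 290 K.

T_C ≈ 290 K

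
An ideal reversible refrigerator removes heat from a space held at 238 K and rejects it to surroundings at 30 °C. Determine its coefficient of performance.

COP_R ≈ 3.65

T_H = 30 °C → 30 + 273.15 = 303.15 K.
For a reversible refrigerator, COP_R = T_C/(T_H − T_C) = 238.00/(303.15 − 238.00) = 3.65.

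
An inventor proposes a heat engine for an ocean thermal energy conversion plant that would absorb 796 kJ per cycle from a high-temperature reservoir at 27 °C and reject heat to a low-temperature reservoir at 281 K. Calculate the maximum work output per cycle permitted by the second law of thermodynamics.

T_H = 27 °C → 27 + 273.15 = 300.15 K.
The upper bound on efficiency is η_max = 1 − T_C/T_H = 1 − 281.00/300.15 = 0.0638.
W_max = η_max · Q_H = 0.0638 × 796 = 50.8 kJ.

W_max ≈ 50.8 kJ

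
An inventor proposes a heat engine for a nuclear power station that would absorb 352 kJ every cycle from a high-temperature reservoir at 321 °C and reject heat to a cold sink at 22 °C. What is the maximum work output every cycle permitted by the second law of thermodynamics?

T_H = 321 °C → 321 + 273.15 = 594.15 K.
T_C = 22 °C → 22 + 273.15 = 295.15 K.
No engine can exceed the Carnot limit: η_max = 1 − T_C/T_H = 1 − 295.15/594.15 = 0.5032.
W_max = η_max · Q_H = 0.5032 × 352 = 177 kJ.

W_max ≈ 177 kJ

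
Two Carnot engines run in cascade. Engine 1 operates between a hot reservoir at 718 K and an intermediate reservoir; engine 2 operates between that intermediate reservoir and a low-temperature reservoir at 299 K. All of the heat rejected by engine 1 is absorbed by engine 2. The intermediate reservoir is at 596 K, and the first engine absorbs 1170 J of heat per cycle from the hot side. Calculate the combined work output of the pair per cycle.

W_total ≈ 682.8 J

Two reversible stages in series are equivalent to a single Carnot engine between T_H and T_C, so η_total = 1 − T_C/T_H = 1 − 299.00/718.00 = 0.5836.
W_total = η_total · Q_H = 0.5836 × 1170 = 682.8 J.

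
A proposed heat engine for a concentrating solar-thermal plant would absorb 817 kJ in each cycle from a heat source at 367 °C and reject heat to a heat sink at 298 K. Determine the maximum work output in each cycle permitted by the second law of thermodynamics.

T_H = 367 °C → 367 + 273.15 = 640.15 K.
The second-law ceiling is the Carnot efficiency, η_max = 1 − T_C/T_H = 1 − 298.00/640.15 = 0.5345.
W_max = η_max · Q_H = 0.5345 × 817 = 436.7 kJ.

W_max ≈ 436.7 kJ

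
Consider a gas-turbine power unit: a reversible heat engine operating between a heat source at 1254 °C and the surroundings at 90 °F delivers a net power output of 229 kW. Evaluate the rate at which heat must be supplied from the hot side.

T_H = 1254 °C → 1254 + 273.15 = 1527.15 K.
T_C = 90 °F → (90 − 32) × 5/9 = 32.22 °C = 305.37 K.
Carnot efficiency: η = 1 − T_C/T_H = 1 − 305.37/1527.15 = 0.8000.
Q_H = W/η = 229/0.8000 = 286.2 kW.

Q̇_H ≈ 286.2 kW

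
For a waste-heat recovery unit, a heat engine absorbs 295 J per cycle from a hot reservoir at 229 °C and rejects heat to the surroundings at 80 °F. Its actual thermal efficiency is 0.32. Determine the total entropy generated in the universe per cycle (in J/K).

ΔS_univ ≈ 0.08160 J/K

T_H = 229 °C → 229 + 273.15 = 502.15 K.
T_C = 80 °F → (80 − 32) × 5/9 = 26.67 °C = 299.82 K.
W = η·Q_H = 0.32 × 295 = 94.40 J, so Q_C = Q_H − W = 200.6 J.
Reservoir entropy changes: ΔS_H = −Q_H/T_H = −295/502.15 = -0.5875 J/K and ΔS_C = +Q_C/T_C = 200.6/299.82 = 0.6691 J/K.
ΔS_univ = −Q_H/T_H + Q_C/T_C = 0.08160 J/K (> 0, since η = 0.32 < η_Carnot = 0.403).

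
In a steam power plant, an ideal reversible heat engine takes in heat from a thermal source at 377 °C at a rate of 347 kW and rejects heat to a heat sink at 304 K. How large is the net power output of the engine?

T_H = 377 °C → 377 + 273.15 = 650.15 K.
For a reversible engine, η = 1 − T_C/T_H = 1 − 304.00/650.15 = 0.5324.
W = η·Q_H = 0.5324 × 347 = 184.7 kW.

Ẇ ≈ 184.7 kW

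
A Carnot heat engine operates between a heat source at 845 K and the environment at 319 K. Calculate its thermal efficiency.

Since the cycle is reversible, η = 1 − T_C/T_H = 1 − 319.00/845.00 = 0.622.

η ≈ 0.622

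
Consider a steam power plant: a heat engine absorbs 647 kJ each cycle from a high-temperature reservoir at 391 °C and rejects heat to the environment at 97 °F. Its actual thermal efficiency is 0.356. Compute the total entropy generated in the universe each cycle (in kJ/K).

T_H = 391 °C → 391 + 273.15 = 664.15 K.
T_C = 97 °F → (97 − 32) × 5/9 = 36.11 °C = 309.26 K.
W = η·Q_H = 0.356 × 647 = 230.3 kJ, so Q_C = Q_H − W = 416.7 kJ.
The hot reservoir loses entropy Q_H/T_H = 647/664.15 = 0.9742 kJ/K; the cold reservoir gains Q_C/T_C = 416.7/309.26 = 1.347 kJ/K.
ΔS_univ = −Q_H/T_H + Q_C/T_C = 0.373 kJ/K (> 0, since η = 0.356 < η_Carnot = 0.534).

ΔS_univ ≈ 0.373 kJ/K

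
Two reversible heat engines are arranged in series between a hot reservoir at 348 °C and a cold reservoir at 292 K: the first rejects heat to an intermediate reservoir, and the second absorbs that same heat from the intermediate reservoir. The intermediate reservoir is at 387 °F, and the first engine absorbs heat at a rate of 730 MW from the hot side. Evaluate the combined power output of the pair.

T_H = 348 °C → 348 + 273.15 = 621.15 K.
Two reversible stages in series are equivalent to a single Carnot engine between T_H and T_C, so η_total = 1 − T_C/T_H = 1 − 292.00/621.15 = 0.5299.
W_total = η_total · Q_H = 0.5299 × 730 = 387 MW.

Ẇ_total ≈ 387 MW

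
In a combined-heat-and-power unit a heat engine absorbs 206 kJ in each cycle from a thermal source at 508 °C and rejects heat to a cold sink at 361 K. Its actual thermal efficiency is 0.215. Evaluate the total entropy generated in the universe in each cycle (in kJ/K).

ΔS_univ ≈ 0.184 kJ/K

T_H = 508 °C → 508 + 273.15 = 781.15 K.
W = η·Q_H = 0.215 × 206 = 44.29 kJ, so Q_C = Q_H − W = 161.7 kJ.
Entropy balance on the reservoirs: −Q_H/T_H = -0.2637 kJ/K, +Q_C/T_C = 0.4480 kJ/K.
ΔS_univ = −Q_H/T_H + Q_C/T_C = 0.184 kJ/K (> 0, since η = 0.215 < η_Carnot = 0.538).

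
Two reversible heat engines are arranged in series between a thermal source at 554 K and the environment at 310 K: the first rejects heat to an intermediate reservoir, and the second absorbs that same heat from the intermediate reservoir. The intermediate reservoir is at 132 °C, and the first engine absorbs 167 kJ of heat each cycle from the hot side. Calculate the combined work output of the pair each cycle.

Two reversible stages in series are equivalent to a single Carnot engine between T_H and T_C, so η_total = 1 − T_C/T_H = 1 − 310.00/554.00 = 0.4404.
W_total = η_total · Q_H = 0.4404 × 167 = 73.6 kJ.

W_total ≈ 73.6 kJ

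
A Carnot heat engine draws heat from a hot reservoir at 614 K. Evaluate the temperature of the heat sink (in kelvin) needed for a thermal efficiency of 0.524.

T_C ≈ 292 K

From η = 1 − T_C/T_H, T_C = T_H·(1 − η) = 614.00 × (1 − 0.524) = 292 K.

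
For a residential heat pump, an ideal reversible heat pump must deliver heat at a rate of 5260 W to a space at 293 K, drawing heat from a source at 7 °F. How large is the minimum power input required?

T_C = 7 °F → (7 − 32) × 5/9 = -13.89 °C = 259.26 K.
COP_HP = T_H/(T_H − T_C) = 293.00/33.74 = 8.6843.
W = Q_H/COP_HP = 5260/8.6843 = 606 W.

Ẇ_in ≈ 606 W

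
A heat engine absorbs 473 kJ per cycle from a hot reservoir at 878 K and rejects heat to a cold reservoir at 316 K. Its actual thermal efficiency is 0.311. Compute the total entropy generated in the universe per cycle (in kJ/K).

W = η·Q_H = 0.311 × 473 = 147.1 kJ, so Q_C = Q_H − W = 325.9 kJ.
Reservoir entropy changes: ΔS_H = −Q_H/T_H = −473/878.00 = -0.5387 kJ/K and ΔS_C = +Q_C/T_C = 325.9/316.00 = 1.031 kJ/K.
ΔS_univ = −Q_H/T_H + Q_C/T_C = 0.493 kJ/K (> 0, since η = 0.311 < η_Carnot = 0.640).

ΔS_univ ≈ 0.493 kJ/K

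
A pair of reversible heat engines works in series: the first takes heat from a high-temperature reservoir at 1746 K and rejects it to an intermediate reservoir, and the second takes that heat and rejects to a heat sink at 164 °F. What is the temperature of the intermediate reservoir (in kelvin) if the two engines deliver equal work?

T_m ≈ 1050 K

T_C = 164 °F → (164 − 32) × 5/9 = 73.33 °C = 346.48 K.
For reversible stages Q_m = Q_H·(T_m/T_H). Setting W₁ = Q_H(1 − T_m/T_H) equal to W₂ = Q_m(1 − T_C/T_m) = Q_H·(T_m − T_C)/T_H gives T_H − T_m = T_m − T_C, so T_m = (T_H + T_C)/2 = (1746.00 + 346.48)/2 = 1050 K.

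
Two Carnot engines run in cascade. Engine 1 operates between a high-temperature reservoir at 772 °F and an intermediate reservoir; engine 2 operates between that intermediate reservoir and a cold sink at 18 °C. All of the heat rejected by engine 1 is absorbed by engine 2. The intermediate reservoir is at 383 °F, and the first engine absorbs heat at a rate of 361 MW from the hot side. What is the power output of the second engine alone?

Ẇ₂ ≈ 93.4 MW

T_H = 772 °F → (772 − 32) × 5/9 = 411.11 °C = 684.26 K.
T_C = 18 °C → 18 + 273.15 = 291.15 K.
T_m = 383 °F → (383 − 32) × 5/9 = 195.00 °C = 468.15 K.
Heat entering the second stage: Q_m = Q_H·(T_m/T_H) = 361 × 468.15/684.26 = 247 MW.
Second-stage efficiency η₂ = 1 − T_C/T_m = 1 − 291.15/468.15 = 0.3781, so W₂ = η₂·Q_m = 93.4 MW.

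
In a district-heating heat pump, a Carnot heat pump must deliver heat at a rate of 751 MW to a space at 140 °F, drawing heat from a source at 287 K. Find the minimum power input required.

Ẇ_in ≈ 104.0 MW

T_H = 140 °F → (140 − 32) × 5/9 = 60.00 °C = 333.15 K.
Reversible heating COP: COP_HP = T_H/(T_H − T_C) = 333.15/46.15 = 7.2189.
W = Q_H/COP_HP = 751/7.2189 = 104.0 MW.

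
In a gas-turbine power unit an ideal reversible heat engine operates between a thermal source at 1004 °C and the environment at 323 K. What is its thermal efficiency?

T_H = 1004 °C → 1004 + 273.15 = 1277.15 K.
For a reversible engine, η = 1 − T_C/T_H = 1 − 323.00/1277.15 = 0.747.

η ≈ 0.747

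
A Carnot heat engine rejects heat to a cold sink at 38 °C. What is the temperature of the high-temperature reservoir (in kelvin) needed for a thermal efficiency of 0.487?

T_C = 38 °C → 38 + 273.15 = 311.15 K.
From η = 1 − T_C/T_H, solving for T_H gives T_H = T_C/(1 − η) = 311.15/(1 − 0.487) = 607 K.

T_H ≈ 607 K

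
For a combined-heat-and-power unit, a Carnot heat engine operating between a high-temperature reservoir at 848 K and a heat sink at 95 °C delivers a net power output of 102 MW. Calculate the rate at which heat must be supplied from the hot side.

Q̇_H ≈ 180 MW

T_C = 95 °C → 95 + 273.15 = 368.15 K.
For a reversible engine, η = 1 − T_C/T_H = 1 − 368.15/848.00 = 0.5659.
Q_H = W/η = 102/0.5659 = 180 MW.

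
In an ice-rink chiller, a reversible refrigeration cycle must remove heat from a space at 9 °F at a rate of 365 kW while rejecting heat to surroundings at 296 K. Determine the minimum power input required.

T_C = 9 °F → (9 − 32) × 5/9 = -12.78 °C = 260.37 K.
COP_R = T_C/(T_H − T_C) = 260.37/35.63 = 7.3081.
W = Q_C/COP_R = 365/7.3081 = 49.94 kW.

Ẇ_in ≈ 49.94 kW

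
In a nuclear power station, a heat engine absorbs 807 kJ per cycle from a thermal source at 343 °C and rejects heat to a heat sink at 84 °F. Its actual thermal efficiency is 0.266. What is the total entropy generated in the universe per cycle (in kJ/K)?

T_H = 343 °C → 343 + 273.15 = 616.15 K.
T_C = 84 °F → (84 − 32) × 5/9 = 28.89 °C = 302.04 K.
W = η·Q_H = 0.266 × 807 = 214.7 kJ, so Q_C = Q_H − W = 592.3 kJ.
The hot reservoir loses entropy Q_H/T_H = 807/616.15 = 1.310 kJ/K; the cold reservoir gains Q_C/T_C = 592.3/302.04 = 1.961 kJ/K.
ΔS_univ = −Q_H/T_H + Q_C/T_C = 0.651 kJ/K (> 0, since η = 0.266 < η_Carnot = 0.510).

ΔS_univ ≈ 0.651 kJ/K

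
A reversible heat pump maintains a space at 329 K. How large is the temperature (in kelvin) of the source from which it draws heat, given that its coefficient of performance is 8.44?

T_C ≈ 290 K

COP_HP = T_H/(T_H − T_C) ⇒ T_C = T_H·(COP_HP − 1)/COP_HP = 329.00 × (8.44 − 1)/8.44 = 290 K.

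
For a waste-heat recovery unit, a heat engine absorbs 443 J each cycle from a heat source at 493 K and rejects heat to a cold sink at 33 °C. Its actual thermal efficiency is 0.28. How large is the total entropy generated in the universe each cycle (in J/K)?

T_C = 33 °C → 33 + 273.15 = 306.15 K.
W = η·Q_H = 0.28 × 443 = 124.0 J, so Q_C = Q_H − W = 319.0 J.
Entropy balance on the reservoirs: −Q_H/T_H = -0.8986 J/K, +Q_C/T_C = 1.042 J/K.
ΔS_univ = −Q_H/T_H + Q_C/T_C = 0.143 J/K (> 0, since η = 0.28 < η_Carnot = 0.379).

ΔS_univ ≈ 0.143 J/K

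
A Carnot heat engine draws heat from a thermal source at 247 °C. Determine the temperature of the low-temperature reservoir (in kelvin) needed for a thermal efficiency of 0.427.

T_H = 247 °C → 247 + 273.15 = 520.15 K.
From η = 1 − T_C/T_H, T_C = T_H·(1 − η) = 520.15 × (1 − 0.427) = 298 K.

T_C ≈ 298 K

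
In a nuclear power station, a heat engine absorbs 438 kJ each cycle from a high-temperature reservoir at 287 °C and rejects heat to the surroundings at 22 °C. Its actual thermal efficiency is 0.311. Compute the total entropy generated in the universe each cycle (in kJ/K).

T_H = 287 °C → 287 + 273.15 = 560.15 K.
T_C = 22 °C → 22 + 273.15 = 295.15 K.
W = η·Q_H = 0.311 × 438 = 136.2 kJ, so Q_C = Q_H − W = 301.8 kJ.
Reservoir entropy changes: ΔS_H = −Q_H/T_H = −438/560.15 = -0.7819 kJ/K and ΔS_C = +Q_C/T_C = 301.8/295.15 = 1.022 kJ/K.
ΔS_univ = −Q_H/T_H + Q_C/T_C = 0.241 kJ/K (> 0, since η = 0.311 < η_Carnot = 0.473).

ΔS_univ ≈ 0.241 kJ/K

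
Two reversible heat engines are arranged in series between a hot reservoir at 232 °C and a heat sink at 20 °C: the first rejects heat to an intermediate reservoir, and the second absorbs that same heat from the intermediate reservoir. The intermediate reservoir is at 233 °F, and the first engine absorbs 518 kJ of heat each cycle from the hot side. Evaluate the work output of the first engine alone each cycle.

T_H = 232 °C → 232 + 273.15 = 505.15 K.
T_C = 20 °C → 20 + 273.15 = 293.15 K.
T_m = 233 °F → (233 − 32) × 5/9 = 111.67 °C = 384.82 K.
First-stage efficiency η₁ = 1 − T_m/T_H = 1 − 384.82/505.15 = 0.2382.
W₁ = η₁·Q_H = 0.2382 × 518 = 123 kJ.

W₁ ≈ 123 kJ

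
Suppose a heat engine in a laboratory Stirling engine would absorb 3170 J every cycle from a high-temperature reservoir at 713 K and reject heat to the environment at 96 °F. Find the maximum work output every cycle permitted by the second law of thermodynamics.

W_max ≈ 1797 J

T_C = 96 °F → (96 − 32) × 5/9 = 35.56 °C = 308.71 K.
No engine can exceed the Carnot limit: η_max = 1 − T_C/T_H = 1 − 308.71/713.00 = 0.5670.
W_max = η_max · Q_H = 0.5670 × 3170 = 1797 J.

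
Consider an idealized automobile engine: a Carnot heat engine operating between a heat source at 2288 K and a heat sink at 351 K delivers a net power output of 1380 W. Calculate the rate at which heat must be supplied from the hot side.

The Carnot efficiency is η = 1 − T_C/T_H = 1 − 351.00/2288.00 = 0.8466.
Q_H = W/η = 1380/0.8466 = 1630 W.

Q̇_H ≈ 1630 W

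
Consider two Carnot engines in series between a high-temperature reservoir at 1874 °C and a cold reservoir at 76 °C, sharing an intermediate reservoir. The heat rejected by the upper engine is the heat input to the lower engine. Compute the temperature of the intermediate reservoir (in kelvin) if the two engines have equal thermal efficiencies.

T_H = 1874 °C → 1874 + 273.15 = 2147.15 K.
T_C = 76 °C → 76 + 273.15 = 349.15 K.
Equal efficiencies require 1 − T_m/T_H = 1 − T_C/T_m, i.e. T_m/T_H = T_C/T_m, so T_m = √(T_H·T_C) = √(2147.15 × 349.15) = 866 K.

T_m ≈ 866 K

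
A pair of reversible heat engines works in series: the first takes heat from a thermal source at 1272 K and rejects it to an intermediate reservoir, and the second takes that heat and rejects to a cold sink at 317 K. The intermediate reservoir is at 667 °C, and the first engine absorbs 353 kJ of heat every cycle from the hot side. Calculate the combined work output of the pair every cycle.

Two reversible stages in series are equivalent to a single Carnot engine between T_H and T_C, so η_total = 1 − T_C/T_H = 1 − 317.00/1272.00 = 0.7508.
W_total = η_total · Q_H = 0.7508 × 353 = 265 kJ.

W_total ≈ 265 kJ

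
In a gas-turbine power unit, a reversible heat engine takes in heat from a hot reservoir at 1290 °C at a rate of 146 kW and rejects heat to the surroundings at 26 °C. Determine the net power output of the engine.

Ẇ ≈ 118 kW

T_H = 1290 °C → 1290 + 273.15 = 1563.15 K.
T_C = 26 °C → 26 + 273.15 = 299.15 K.
Since the cycle is reversible, η = 1 − T_C/T_H = 1 − 299.15/1563.15 = 0.8086.
W = η·Q_H = 0.8086 × 146 = 118 kW.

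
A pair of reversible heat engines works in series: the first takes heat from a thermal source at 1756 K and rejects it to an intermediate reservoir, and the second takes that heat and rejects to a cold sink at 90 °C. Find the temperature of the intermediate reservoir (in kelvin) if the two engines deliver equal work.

T_C = 90 °C → 90 + 273.15 = 363.15 K.
For reversible stages Q_m = Q_H·(T_m/T_H). Setting W₁ = Q_H(1 − T_m/T_H) equal to W₂ = Q_m(1 − T_C/T_m) = Q_H·(T_m − T_C)/T_H gives T_H − T_m = T_m − T_C, so T_m = (T_H + T_C)/2 = (1756.00 + 363.15)/2 = 1060 K.

T_m ≈ 1060 K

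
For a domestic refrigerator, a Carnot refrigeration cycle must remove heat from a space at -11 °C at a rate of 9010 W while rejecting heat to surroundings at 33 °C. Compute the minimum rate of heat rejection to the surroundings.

Q̇_H ≈ 10500 W

T_H = 33 °C → 33 + 273.15 = 306.15 K.
T_C = -11 °C → -11 + 273.15 = 262.15 K.
For a reversible cycle Q_H/Q_C = T_H/T_C, so Q_H = Q_C·T_H/T_C = 9010 × 306.15/262.15 = 10500 W.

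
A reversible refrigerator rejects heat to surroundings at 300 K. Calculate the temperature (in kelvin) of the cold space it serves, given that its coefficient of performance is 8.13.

T_C ≈ 267.1 K

COP_R = T_C/(T_H − T_C) ⇒ T_C = T_H·COP_R/(1 + COP_R) = 300.00 × 8.13/(1 + 8.13) = 267.1 K.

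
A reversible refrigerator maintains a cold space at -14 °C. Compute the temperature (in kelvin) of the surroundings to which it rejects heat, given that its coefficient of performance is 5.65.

T_C = -14 °C → -14 + 273.15 = 259.15 K.
COP_R = T_C/(T_H − T_C) ⇒ T_H = T_C·(1 + 1/COP_R) = 259.15 × (1 + 1/5.65) = 305.0 K.

T_H ≈ 305.0 K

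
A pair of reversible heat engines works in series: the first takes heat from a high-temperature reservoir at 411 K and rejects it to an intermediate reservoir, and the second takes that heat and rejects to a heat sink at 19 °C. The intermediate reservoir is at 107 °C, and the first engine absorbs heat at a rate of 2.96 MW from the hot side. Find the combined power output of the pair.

Ẇ_total ≈ 0.8560 MW

T_C = 19 °C → 19 + 273.15 = 292.15 K.
Two reversible stages in series are equivalent to a single Carnot engine between T_H and T_C, so η_total = 1 − T_C/T_H = 1 − 292.15/411.00 = 0.2892.
W_total = η_total · Q_H = 0.2892 × 2.96 = 0.8560 MW.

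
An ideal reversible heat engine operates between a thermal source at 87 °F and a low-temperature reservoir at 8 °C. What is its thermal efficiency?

η ≈ 0.0743

T_H = 87 °F → (87 − 32) × 5/9 = 30.56 °C = 303.71 K.
T_C = 8 °C → 8 + 273.15 = 281.15 K.
The Carnot efficiency is η = 1 − T_C/T_H = 1 − 281.15/303.71 = 0.0743.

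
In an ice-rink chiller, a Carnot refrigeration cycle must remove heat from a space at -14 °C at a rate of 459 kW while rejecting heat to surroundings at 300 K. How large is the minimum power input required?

Ẇ_in ≈ 72.35 kW

T_C = -14 °C → -14 + 273.15 = 259.15 K.
COP_R = T_C/(T_H − T_C) = 259.15/40.85 = 6.3439.
W = Q_C/COP_R = 459/6.3439 = 72.35 kW.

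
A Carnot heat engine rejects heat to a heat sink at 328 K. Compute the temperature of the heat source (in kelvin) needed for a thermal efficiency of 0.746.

T_H ≈ 1290 K

From η = 1 − T_C/T_H, solving for T_H gives T_H = T_C/(1 − η) = 328.00/(1 − 0.746) = 1290 K.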